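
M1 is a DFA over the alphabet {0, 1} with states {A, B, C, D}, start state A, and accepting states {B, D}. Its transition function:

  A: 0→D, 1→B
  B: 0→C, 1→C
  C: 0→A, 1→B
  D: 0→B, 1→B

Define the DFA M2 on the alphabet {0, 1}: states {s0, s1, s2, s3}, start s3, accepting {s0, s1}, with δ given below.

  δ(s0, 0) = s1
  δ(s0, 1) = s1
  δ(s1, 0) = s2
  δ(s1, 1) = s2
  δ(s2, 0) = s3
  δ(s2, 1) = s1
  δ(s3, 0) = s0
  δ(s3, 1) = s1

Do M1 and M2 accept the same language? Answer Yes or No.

Exploring the product automaton M1 × M2 from the start pair (A, s3), following both machines on each input symbol, reaches 4 state pairs: (A, s3), (D, s0), (B, s1), (C, s2).
M1 accepts in {B, D} and M2 accepts in {s0, s1}. In every reachable pair the two components are either both accepting — (D, s0), (B, s1) — or both non-accepting, so no string is accepted by exactly one of the machines: L(M1) \ L(M2) and L(M2) \ L(M1) are both empty.
Hence every string is accepted by M1 iff it is accepted by M2, and the two languages coincide.

Yes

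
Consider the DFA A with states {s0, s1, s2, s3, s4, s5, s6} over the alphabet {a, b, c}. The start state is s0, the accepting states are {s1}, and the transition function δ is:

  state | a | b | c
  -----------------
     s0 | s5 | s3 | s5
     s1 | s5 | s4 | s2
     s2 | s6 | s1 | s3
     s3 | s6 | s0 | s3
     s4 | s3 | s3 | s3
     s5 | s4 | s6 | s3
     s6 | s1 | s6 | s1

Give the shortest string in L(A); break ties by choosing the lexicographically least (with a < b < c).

aba

A breadth-first search from s0 reaches an accepting state first via the path s0 → s5 → s6 → s1 on input aba.
No string of length < 3 is accepted (BFS exhausts all shorter strings without reaching an accepting state), and aba is the lexicographically least accepting string of length 3.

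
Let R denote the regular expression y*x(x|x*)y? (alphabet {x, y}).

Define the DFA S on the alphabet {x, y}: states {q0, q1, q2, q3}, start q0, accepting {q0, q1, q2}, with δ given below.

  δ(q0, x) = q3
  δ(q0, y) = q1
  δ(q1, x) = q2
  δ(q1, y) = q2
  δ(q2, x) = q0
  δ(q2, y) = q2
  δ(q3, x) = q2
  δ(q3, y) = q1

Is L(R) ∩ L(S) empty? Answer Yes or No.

No

The string xx is accepted by both R and S.
Hence L(R) ∩ L(S) ≠ ∅.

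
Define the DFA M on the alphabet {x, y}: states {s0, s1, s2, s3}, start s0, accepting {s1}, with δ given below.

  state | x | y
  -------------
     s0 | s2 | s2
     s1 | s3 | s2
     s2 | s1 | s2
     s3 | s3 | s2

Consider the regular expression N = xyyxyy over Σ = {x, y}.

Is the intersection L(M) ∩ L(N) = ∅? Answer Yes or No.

Converting the expression N to a DFA (subset construction, then merging equivalent states) gives the minimal DFA with states {n0, n1, n2, n3, n4, n5, n6, n7}, start state n0, accepting states {n7} and transitions n0: x→n1, y→n2; n1: x→n2, y→n3; n2: x→n2, y→n2; n3: x→n2, y→n4; n4: x→n5, y→n2; n5: x→n2, y→n6; n6: x→n2, y→n7; n7: x→n2, y→n2.
Exploring the product automaton M × N from the start pair (s0, n0), following both machines on each input symbol, reaches 10 state pairs: (s0, n0), (s2, n1), (s2, n2), (s1, n2), (s2, n3), (s3, n2), (s2, n4), (s1, n5), (s2, n6), (s2, n7).
M accepts in {s1} and N accepts in {n7}; no reachable pair has both components accepting, so no string drives both machines to acceptance simultaneously and L(M) ∩ L(N) = ∅.
So no string is accepted by both, and the intersection is empty.

Yes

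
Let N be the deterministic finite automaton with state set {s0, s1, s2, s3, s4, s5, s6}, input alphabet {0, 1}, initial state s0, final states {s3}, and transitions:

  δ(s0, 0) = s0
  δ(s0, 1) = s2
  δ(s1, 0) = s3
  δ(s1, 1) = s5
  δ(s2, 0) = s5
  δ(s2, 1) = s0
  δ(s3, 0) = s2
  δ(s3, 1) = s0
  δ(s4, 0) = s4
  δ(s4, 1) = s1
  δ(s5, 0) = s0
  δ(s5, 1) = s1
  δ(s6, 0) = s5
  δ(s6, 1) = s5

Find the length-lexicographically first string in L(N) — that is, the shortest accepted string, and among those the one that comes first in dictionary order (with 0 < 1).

1010

A breadth-first search from s0 reaches an accepting state first via the path s0 → s2 → s5 → s1 → s3 on input 1010.
No string of length < 4 is accepted (BFS exhausts all shorter strings without reaching an accepting state), and 1010 is the lexicographically least accepting string of length 4.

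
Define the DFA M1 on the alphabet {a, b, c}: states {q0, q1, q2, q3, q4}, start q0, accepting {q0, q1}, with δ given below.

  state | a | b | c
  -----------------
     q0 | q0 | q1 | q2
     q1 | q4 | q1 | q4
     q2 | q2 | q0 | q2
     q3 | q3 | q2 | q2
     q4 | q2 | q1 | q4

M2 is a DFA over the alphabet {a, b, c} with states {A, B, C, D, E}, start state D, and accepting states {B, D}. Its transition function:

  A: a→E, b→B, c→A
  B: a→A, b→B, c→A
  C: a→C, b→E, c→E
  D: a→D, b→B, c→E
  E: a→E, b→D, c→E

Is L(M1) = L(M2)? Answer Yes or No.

Yes

Exploring the product automaton M1 × M2 from the start pair (q0, D), following both machines on each input symbol, reaches 4 state pairs: (q0, D), (q1, B), (q2, E), (q4, A).
M1 accepts in {q0, q1} and M2 accepts in {B, D}. In every reachable pair the two components are either both accepting — (q0, D), (q1, B) — or both non-accepting, so no string is accepted by exactly one of the machines: L(M1) \ L(M2) and L(M2) \ L(M1) are both empty.
Hence every string is accepted by M1 iff it is accepted by M2, and the two languages coincide.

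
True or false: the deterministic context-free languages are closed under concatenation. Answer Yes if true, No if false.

No

Take L₁ = {ε, c} (finite, hence regular and DCFL) and L₂ = {c aⁿbⁿ : n≥0} ∪ {cc aⁿb²ⁿ : n≥0} (a DCFL: the number of leading c's tells the DPDA whether to pop one stack symbol per b or per two b's). Then L₁L₂ ∩ cca⁺b* = {cc aⁿbⁿ : n≥1} ∪ {cc aⁿb²ⁿ : n≥1}. If L₁L₂ were a DCFL, so would be this intersection with a regular set, and a DPDA for it started from its configuration after reading cc would accept {aⁿbⁿ : n≥1} ∪ {aⁿb²ⁿ : n≥1}, which no deterministic PDA accepts (a DPDA for it would have a single run on aⁿb²ⁿ, accepting after the prefix aⁿbⁿ and accepting again after n more b's; an ordinary PDA that simulates it on a's and b's and, at any moment when it is accepting, may switch to reading only a fresh letter d while feeding each d to the simulation as a b, would accept aⁱbʲdᵏ (k≥1) exactly when both aⁱbʲ and aⁱbʲ⁺ᵏ are in the language, i.e. its language intersected with the regular set a*b*d⁺ would be exactly {aⁿbⁿdⁿ : n≥1} — impossible, since context-free languages are closed under intersection with regular sets and {aⁿbⁿdⁿ} is not context-free). Hence L₁L₂ is not a DCFL.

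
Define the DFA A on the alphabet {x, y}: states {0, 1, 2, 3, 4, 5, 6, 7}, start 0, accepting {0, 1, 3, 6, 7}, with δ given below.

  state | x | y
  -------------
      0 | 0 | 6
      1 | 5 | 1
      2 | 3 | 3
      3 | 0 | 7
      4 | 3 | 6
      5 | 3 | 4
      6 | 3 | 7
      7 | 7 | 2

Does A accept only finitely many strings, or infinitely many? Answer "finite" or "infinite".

State 0 is reachable from the start and can reach an accepting state, and it lies on the cycle 0 → 0.
Traversing that cycle any number of times yields accepted strings of unbounded length, so the language is infinite.

infinite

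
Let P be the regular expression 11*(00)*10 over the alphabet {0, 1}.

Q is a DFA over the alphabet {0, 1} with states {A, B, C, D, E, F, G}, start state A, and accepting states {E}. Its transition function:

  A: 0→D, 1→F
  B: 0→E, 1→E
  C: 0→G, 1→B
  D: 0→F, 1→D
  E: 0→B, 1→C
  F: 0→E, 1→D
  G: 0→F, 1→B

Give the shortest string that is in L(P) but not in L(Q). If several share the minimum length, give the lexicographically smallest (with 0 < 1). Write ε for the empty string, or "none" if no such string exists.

110

The string 110 is accepted by P but not by Q.
No shorter string lies in the difference, and 110 is the lexicographically first length-3 string in L(P) \ L(Q).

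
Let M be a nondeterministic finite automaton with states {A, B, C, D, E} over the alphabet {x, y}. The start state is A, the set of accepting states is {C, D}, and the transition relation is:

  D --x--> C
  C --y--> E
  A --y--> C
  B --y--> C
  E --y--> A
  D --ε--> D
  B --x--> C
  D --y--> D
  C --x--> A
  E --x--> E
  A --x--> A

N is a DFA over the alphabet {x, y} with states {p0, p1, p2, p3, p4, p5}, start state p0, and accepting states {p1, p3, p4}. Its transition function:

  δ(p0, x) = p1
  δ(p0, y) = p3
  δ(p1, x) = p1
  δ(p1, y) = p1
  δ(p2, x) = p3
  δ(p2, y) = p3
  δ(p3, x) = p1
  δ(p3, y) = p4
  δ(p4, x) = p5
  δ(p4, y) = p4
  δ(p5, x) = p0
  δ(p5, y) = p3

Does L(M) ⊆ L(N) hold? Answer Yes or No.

Yes

Exploring the product automaton M × N from the start pair (A, p0), following both machines on each input symbol, reaches 12 state pairs: (A, p0), (A, p1), (C, p3), (C, p1), (E, p4), (E, p1), (E, p5), (A, p4), (E, p0), (A, p3), (A, p5), (C, p4).
M accepts in {C, D} and N accepts in {p1, p3, p4}. The reachable pairs whose M-component is accepting are (C, p3), (C, p1), (C, p4); in each of them the N-component is accepting too, so the product for L(M) \ L(N) (M-component accepting, N-component rejecting) has no reachable accepting pair and the difference is empty.
Hence every string in L(M) is also in L(N).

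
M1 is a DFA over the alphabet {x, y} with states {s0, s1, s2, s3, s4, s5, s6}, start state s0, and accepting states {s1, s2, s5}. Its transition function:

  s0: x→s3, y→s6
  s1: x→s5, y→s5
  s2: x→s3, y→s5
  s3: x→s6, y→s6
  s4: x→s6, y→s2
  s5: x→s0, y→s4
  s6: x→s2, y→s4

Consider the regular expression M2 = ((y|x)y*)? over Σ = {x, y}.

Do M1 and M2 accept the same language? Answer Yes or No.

No

The string yx is accepted by M1 but rejected by M2.
So L(M1) ≠ L(M2).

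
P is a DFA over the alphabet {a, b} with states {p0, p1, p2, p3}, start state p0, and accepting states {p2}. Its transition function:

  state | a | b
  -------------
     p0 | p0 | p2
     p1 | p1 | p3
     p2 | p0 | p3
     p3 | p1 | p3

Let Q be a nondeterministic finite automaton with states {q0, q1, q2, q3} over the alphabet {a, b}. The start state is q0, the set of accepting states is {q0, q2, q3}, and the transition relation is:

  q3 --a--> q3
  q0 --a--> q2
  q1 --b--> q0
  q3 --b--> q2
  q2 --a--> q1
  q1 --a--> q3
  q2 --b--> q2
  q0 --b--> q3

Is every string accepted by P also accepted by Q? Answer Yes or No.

Yes

Exploring the product automaton P × Q from the start pair (p0, q0), following both machines on each input symbol, reaches 13 state pairs: (p0, q0), (p0, q2), (p2, q3), (p0, q1), (p2, q2), (p0, q3), (p3, q2), (p2, q0), (p1, q1), (p3, q3), (p1, q3), (p3, q0), (p1, q2).
P accepts in {p2} and Q accepts in {q0, q2, q3}. The reachable pairs whose P-component is accepting are (p2, q3), (p2, q2), (p2, q0); in each of them the Q-component is accepting too, so the product for L(P) \ L(Q) (P-component accepting, Q-component rejecting) has no reachable accepting pair and the difference is empty.
Hence every string in L(P) is also in L(Q).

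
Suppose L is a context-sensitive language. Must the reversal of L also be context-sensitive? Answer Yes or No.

Reversing both sides of every production of a noncontracting (context-sensitive) grammar gives another noncontracting grammar, and it generates Lᴿ; equivalently an LBA can reverse its tape in place and then run the machine for L.
So the context-sensitive languages are closed under reversal.

Yes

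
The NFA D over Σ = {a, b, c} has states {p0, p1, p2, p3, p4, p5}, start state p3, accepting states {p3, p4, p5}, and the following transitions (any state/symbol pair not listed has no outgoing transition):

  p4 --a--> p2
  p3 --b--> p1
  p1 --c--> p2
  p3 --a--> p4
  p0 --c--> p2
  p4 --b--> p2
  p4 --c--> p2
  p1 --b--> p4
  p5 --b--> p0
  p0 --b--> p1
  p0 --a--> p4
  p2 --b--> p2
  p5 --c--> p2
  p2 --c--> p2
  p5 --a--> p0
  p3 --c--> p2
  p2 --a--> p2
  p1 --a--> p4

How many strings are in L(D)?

The useful subgraph on states {p1, p3, p4} is acyclic, so L(D) is finite; the longest accepting path visits 3 useful states, giving maximum string length 2.
Counting accepting paths from p3 by length: 1 of length 0, 1 of length 1, 2 of length 2. Total 4.

4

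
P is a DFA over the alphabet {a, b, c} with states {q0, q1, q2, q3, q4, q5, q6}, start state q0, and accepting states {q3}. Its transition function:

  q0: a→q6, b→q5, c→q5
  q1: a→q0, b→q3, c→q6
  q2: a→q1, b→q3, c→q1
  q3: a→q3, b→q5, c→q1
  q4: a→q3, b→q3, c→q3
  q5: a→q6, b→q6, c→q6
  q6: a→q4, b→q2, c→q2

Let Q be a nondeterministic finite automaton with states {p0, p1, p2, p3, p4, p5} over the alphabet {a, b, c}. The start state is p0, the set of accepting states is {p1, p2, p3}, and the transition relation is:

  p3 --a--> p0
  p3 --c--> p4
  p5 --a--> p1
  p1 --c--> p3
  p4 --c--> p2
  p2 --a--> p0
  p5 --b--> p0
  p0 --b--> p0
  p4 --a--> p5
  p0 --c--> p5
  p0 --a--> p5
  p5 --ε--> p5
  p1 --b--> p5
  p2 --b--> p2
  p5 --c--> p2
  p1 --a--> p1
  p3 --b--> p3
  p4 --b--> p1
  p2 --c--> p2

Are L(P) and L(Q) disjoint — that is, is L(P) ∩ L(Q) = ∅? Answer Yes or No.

The string aaa is accepted by both P and Q.
Hence L(P) ∩ L(Q) ≠ ∅.

No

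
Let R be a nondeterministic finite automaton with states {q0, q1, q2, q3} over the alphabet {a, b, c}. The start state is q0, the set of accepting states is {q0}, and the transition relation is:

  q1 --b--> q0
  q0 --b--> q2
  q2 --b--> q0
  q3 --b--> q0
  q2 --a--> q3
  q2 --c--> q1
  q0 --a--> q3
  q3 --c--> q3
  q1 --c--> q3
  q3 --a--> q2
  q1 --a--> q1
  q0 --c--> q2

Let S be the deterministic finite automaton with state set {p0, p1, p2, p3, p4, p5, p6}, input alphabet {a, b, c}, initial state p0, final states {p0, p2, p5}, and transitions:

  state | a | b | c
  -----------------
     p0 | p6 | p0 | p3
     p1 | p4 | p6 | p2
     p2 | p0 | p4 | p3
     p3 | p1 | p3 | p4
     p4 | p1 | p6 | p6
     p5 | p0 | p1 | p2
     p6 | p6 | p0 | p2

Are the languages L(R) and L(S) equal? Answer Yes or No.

No

The string cb is accepted by R but rejected by S.
So L(R) ≠ L(S).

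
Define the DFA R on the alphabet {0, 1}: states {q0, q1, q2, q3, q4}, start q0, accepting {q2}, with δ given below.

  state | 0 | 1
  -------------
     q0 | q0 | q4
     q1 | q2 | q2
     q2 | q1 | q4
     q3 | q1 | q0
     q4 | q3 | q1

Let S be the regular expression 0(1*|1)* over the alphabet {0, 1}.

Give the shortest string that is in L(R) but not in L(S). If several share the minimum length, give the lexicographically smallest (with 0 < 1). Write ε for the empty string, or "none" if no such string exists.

The string 110 is accepted by R but not by S.
No shorter string lies in the difference, and 110 is the lexicographically first length-3 string in L(R) \ L(S).

110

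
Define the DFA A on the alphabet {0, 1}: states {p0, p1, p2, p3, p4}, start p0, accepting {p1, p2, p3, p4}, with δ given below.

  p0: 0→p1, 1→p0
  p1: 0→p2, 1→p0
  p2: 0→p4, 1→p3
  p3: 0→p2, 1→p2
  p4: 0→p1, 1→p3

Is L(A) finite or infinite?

State p0 is reachable from the start and can reach an accepting state, and it lies on the cycle p0 → p0.
Traversing that cycle any number of times yields accepted strings of unbounded length, so the language is infinite.

infinite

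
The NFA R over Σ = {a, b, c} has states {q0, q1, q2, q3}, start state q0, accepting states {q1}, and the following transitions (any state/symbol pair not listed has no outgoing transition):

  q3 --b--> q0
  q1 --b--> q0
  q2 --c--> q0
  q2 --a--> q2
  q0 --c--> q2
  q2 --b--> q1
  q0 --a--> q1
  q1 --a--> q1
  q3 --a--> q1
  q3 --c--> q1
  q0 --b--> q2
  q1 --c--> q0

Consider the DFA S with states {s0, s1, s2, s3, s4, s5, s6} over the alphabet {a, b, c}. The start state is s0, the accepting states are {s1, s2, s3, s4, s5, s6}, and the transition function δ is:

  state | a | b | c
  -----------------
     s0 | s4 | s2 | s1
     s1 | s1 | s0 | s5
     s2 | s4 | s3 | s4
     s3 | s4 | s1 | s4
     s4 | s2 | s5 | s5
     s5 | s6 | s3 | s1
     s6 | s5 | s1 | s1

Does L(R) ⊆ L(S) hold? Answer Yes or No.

No

The string cb is in L(R) but not in L(S).
So L(R) ⊄ L(S).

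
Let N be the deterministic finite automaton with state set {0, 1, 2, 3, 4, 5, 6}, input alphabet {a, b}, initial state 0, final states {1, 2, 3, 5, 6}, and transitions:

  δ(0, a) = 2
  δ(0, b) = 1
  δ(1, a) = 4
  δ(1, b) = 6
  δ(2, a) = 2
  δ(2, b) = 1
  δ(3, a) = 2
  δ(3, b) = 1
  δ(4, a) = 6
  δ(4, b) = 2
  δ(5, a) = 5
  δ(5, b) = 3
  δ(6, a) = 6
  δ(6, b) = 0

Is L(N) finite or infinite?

infinite

State 1 is reachable from the start and can reach an accepting state, and it lies on the cycle 1 → 4 → 2 → 1.
Traversing that cycle any number of times yields accepted strings of unbounded length, so the language is infinite.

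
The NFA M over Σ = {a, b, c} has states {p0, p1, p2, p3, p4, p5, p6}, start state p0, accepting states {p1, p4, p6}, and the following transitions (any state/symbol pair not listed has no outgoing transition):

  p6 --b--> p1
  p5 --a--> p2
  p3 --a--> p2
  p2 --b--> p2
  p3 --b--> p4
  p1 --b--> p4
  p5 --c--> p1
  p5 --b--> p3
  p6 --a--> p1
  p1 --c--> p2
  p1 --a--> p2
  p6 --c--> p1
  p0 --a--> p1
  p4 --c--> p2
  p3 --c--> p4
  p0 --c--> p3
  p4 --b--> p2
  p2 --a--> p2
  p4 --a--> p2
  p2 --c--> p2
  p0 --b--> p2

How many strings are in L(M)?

4

The useful subgraph on states {p0, p1, p3, p4} is acyclic, so L(M) is finite; the longest accepting path visits 3 useful states, giving maximum string length 2.
Counting accepting paths from p0 by length: 1 of length 1, 3 of length 2. Total 4.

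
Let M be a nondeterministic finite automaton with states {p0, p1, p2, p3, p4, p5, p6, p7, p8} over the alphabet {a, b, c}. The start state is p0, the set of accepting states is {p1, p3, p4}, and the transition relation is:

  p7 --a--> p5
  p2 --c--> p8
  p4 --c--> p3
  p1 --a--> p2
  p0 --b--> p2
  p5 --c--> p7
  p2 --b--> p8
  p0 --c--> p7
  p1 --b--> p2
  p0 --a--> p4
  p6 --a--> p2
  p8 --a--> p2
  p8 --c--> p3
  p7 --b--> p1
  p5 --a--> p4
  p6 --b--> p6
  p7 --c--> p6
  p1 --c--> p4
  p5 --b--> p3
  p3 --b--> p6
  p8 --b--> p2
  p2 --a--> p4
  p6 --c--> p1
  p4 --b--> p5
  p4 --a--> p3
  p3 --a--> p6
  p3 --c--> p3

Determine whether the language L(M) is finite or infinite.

State p2 is reachable from the start and can reach an accepting state, and it lies on the cycle p2 → p8 → p2.
Traversing that cycle any number of times yields accepted strings of unbounded length, so the language is infinite.

infinite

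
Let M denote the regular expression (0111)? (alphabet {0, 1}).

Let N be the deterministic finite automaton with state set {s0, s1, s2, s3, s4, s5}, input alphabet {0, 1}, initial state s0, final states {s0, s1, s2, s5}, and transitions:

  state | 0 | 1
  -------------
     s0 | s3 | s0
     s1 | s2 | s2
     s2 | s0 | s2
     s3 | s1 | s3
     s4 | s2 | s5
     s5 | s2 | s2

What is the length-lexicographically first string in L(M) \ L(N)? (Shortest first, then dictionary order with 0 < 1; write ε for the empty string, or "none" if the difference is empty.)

0111

The string 0111 is accepted by M but not by N.
No shorter string lies in the difference, and 0111 is the lexicographically first length-4 string in L(M) \ L(N).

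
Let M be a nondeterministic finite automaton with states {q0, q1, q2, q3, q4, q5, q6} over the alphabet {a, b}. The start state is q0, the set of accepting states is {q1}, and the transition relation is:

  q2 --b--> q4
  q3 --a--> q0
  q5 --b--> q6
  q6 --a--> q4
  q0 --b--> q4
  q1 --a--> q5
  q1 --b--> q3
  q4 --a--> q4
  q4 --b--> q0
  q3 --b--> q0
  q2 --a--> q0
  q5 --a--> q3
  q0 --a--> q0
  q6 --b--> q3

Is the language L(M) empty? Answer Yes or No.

The states reachable from the start state are {q0, q4}.
None of the accepting states {q1} is reachable, so no string is accepted and L(M) = ∅.

Yes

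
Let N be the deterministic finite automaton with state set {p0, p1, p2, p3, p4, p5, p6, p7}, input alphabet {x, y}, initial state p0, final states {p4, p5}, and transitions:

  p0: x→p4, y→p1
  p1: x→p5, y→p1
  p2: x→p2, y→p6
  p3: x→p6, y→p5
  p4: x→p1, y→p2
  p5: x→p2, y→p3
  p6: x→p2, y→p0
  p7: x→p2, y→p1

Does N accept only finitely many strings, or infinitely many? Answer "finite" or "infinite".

infinite

State p1 is reachable from the start and can reach an accepting state, and it lies on the cycle p1 → p1.
Traversing that cycle any number of times yields accepted strings of unbounded length, so the language is infinite.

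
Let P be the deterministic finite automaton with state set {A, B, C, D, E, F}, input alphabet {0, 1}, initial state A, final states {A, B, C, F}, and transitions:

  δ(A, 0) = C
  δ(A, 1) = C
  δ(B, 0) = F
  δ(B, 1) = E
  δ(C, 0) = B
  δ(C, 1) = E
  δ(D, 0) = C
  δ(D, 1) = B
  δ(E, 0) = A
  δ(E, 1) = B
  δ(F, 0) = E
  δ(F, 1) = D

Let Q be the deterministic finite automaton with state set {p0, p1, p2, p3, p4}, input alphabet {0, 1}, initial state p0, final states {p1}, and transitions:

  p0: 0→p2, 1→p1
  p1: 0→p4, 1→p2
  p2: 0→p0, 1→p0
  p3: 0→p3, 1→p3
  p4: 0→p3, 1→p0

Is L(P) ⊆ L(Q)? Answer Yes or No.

The empty string ε is in L(P) but not in L(Q).
So L(P) ⊄ L(Q).

No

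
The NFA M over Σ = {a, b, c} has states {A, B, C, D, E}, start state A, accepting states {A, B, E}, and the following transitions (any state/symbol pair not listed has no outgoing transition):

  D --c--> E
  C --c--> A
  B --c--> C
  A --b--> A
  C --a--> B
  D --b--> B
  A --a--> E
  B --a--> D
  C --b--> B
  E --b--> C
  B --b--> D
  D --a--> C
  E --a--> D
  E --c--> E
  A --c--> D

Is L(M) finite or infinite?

State A is reachable from the start and can reach an accepting state, and it lies on the cycle A → A.
Traversing that cycle any number of times yields accepted strings of unbounded length, so the language is infinite.

infinite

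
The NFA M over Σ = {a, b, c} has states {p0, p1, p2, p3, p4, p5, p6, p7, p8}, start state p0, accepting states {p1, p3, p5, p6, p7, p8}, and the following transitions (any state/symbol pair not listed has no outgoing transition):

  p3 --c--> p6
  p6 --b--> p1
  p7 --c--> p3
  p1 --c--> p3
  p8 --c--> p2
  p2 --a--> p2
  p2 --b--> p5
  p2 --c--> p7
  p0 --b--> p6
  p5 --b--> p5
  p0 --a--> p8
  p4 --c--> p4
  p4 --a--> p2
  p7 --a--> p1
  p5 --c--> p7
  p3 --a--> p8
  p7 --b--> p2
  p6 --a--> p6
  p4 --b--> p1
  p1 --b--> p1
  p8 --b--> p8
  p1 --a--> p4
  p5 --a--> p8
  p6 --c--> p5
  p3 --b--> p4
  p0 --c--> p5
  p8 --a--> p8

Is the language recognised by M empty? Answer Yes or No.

The string a is accepted: the run p0 → p8 ends in the accepting state p8.
Since at least one string is accepted, L(M) is not empty.

No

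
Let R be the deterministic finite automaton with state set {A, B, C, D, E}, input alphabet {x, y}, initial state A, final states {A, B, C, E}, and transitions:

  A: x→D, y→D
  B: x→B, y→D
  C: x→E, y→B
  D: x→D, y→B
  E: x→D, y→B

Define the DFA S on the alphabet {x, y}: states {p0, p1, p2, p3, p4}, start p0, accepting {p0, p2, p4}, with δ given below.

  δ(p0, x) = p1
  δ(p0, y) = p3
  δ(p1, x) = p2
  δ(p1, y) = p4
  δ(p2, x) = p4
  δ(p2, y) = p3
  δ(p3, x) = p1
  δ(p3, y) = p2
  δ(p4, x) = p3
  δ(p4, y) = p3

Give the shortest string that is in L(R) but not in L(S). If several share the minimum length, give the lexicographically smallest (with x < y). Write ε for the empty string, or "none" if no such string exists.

xxy

The string xxy is accepted by R but not by S.
No shorter string lies in the difference, and xxy is the lexicographically first length-3 string in L(R) \ L(S).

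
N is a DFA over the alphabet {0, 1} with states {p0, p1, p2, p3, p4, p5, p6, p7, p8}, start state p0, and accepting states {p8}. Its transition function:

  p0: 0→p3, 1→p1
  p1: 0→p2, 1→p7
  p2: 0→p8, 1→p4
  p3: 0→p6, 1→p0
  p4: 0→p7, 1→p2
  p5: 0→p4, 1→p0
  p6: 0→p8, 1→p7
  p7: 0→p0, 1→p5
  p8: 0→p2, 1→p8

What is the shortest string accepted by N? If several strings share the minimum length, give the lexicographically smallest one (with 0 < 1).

A breadth-first search from p0 reaches an accepting state first via the path p0 → p3 → p6 → p8 on input 000.
No string of length < 3 is accepted (BFS exhausts all shorter strings without reaching an accepting state), and 000 is the lexicographically least accepting string of length 3.

000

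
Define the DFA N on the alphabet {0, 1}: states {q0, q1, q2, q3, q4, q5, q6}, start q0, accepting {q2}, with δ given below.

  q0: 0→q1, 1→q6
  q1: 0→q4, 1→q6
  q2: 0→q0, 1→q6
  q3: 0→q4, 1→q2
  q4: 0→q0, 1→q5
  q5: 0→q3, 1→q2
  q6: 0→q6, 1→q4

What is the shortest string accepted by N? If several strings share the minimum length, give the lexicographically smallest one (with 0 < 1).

0011

A breadth-first search from q0 reaches an accepting state first via the path q0 → q1 → q4 → q5 → q2 on input 0011.
No string of length < 4 is accepted (BFS exhausts all shorter strings without reaching an accepting state), and 0011 is the lexicographically least accepting string of length 4.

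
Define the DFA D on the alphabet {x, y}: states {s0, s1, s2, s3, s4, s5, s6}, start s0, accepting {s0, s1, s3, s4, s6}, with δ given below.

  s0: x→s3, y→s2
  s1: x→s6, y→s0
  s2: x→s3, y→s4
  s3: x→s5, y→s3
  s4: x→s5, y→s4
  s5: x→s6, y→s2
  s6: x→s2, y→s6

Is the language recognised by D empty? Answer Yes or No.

The empty string ε is accepted: the run s0 ends in the accepting state s0.
Since at least one string is accepted, L(D) is not empty.

No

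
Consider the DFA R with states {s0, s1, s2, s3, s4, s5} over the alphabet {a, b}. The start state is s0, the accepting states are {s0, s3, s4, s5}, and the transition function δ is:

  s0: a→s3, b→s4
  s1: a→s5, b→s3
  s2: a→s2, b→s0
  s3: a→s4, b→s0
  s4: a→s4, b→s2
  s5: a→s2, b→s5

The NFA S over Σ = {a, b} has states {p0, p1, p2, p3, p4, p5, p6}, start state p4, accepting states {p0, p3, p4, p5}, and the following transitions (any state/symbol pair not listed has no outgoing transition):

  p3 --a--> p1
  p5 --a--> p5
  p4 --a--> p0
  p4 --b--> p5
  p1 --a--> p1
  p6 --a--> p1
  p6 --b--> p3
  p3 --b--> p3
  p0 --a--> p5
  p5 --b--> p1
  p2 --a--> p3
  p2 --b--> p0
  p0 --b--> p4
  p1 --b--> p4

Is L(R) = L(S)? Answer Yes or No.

Yes

Exploring the product automaton R × S from the start pair (s0, p4), following both machines on each input symbol, reaches 4 state pairs: (s0, p4), (s3, p0), (s4, p5), (s2, p1).
R accepts in {s0, s3, s4, s5} and S accepts in {p0, p3, p4, p5}. In every reachable pair the two components are either both accepting — (s0, p4), (s3, p0), (s4, p5) — or both non-accepting, so no string is accepted by exactly one of the machines: L(R) \ L(S) and L(S) \ L(R) are both empty.
Hence every string is accepted by R iff it is accepted by S, and the two languages coincide.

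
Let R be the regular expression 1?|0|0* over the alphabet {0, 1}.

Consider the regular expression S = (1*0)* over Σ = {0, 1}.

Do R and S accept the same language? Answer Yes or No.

The string 1 is accepted by R but rejected by S.
So L(R) ≠ L(S).

No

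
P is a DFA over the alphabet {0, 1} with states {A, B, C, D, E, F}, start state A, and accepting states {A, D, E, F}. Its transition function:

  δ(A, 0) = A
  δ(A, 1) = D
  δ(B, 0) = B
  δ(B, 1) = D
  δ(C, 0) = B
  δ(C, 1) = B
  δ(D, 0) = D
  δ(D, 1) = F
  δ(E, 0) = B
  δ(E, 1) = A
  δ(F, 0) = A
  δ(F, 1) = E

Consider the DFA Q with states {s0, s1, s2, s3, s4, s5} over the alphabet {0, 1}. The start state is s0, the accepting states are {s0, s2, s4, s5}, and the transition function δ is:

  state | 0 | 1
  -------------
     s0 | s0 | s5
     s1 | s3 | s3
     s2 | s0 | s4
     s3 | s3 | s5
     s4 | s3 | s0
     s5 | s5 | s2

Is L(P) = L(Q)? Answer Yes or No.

Yes

Exploring the product automaton P × Q from the start pair (A, s0), following both machines on each input symbol, reaches 5 state pairs: (A, s0), (D, s5), (F, s2), (E, s4), (B, s3).
P accepts in {A, D, E, F} and Q accepts in {s0, s2, s4, s5}. In every reachable pair the two components are either both accepting — (A, s0), (D, s5), (F, s2), (E, s4) — or both non-accepting, so no string is accepted by exactly one of the machines: L(P) \ L(Q) and L(Q) \ L(P) are both empty.
Hence every string is accepted by P iff it is accepted by Q, and the two languages coincide.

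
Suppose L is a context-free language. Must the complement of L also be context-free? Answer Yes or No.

No

CFLs are closed under union, so if they were also closed under complement they would be closed under intersection by De Morgan (L₁ ∩ L₂ is the complement of the union of the complements). But {aⁿbⁿcᵐ} ∩ {aᵐbⁿcⁿ} = {aⁿbⁿcⁿ} is not context-free although both operands are.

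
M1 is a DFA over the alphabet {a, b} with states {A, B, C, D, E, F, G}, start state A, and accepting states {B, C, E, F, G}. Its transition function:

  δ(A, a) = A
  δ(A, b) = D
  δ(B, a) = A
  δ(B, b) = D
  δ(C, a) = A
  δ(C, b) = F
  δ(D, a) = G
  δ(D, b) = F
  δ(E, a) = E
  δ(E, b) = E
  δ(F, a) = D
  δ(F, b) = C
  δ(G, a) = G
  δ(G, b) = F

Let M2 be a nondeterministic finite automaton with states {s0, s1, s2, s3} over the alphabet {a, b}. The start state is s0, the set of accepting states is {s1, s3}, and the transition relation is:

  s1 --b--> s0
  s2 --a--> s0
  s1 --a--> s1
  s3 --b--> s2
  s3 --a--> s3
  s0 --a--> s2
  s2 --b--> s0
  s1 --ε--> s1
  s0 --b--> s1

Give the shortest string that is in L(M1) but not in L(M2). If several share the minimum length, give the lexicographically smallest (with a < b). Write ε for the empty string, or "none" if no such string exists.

The string bb is accepted by M1 but not by M2.
No shorter string lies in the difference, and bb is the lexicographically first length-2 string in L(M1) \ L(M2).

bb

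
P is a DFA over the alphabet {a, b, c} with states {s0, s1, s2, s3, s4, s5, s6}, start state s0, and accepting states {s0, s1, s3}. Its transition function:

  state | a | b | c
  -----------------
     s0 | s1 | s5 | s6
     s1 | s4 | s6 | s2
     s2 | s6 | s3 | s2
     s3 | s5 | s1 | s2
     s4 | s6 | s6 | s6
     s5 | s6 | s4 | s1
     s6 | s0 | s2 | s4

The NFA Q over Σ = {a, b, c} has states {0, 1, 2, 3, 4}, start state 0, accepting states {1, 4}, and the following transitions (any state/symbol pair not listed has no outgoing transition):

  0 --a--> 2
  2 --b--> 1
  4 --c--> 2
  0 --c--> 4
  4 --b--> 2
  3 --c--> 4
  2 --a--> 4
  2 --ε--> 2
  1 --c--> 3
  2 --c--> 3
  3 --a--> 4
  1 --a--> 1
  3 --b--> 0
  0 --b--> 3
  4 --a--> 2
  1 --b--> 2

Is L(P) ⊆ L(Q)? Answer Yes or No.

The empty string ε is in L(P) but not in L(Q).
So L(P) ⊄ L(Q).

No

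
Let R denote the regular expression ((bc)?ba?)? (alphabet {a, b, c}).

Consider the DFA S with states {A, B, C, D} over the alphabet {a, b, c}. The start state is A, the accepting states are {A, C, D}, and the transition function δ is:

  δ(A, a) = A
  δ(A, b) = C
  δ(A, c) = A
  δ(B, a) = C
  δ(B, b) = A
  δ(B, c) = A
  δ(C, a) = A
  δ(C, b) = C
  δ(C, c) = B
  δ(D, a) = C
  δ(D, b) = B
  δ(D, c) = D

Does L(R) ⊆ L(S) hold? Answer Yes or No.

Yes

Converting the expression R to a DFA (subset construction, then merging equivalent states) gives the minimal DFA with states {r0, r1, r2, r3, r4, r5}, start state r0, accepting states {r0, r2, r3, r5} and transitions r0: a→r1, b→r2, c→r1; r1: a→r1, b→r1, c→r1; r2: a→r3, b→r1, c→r4; r3: a→r1, b→r1, c→r1; r4: a→r1, b→r5, c→r1; r5: a→r3, b→r1, c→r1.
Exploring the product automaton R × S from the start pair (r0, A), following both machines on each input symbol, reaches 8 state pairs: (r0, A), (r1, A), (r2, C), (r1, C), (r3, A), (r4, B), (r1, B), (r5, A).
R accepts in {r0, r2, r3, r5} and S accepts in {A, C, D}. The reachable pairs whose R-component is accepting are (r0, A), (r2, C), (r3, A), (r5, A); in each of them the S-component is accepting too, so the product for L(R) \ L(S) (R-component accepting, S-component rejecting) has no reachable accepting pair and the difference is empty.
Hence every string in L(R) is also in L(S).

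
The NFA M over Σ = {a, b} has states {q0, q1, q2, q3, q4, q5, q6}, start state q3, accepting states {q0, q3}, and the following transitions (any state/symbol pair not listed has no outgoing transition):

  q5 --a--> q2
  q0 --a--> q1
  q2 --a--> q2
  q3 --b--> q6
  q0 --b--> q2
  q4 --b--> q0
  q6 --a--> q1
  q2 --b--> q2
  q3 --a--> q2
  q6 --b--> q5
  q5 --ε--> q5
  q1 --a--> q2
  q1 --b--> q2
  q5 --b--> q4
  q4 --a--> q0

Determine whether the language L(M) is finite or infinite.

finite

The useful states (reachable from q3 and able to reach an accepting state) are {q0, q3, q4, q5, q6}.
Restricted to these states the transition graph has no cycle, so every accepting path has bounded length and L is finite.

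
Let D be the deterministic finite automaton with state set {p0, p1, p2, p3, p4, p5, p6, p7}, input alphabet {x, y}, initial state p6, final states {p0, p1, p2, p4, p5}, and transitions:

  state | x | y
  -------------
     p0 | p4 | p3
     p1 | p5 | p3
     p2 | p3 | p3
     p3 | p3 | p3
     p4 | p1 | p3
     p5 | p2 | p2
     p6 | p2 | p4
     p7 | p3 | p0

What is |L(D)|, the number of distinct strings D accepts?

The useful subgraph on states {p1, p2, p4, p5, p6} is acyclic, so L(D) is finite; the longest accepting path visits 5 useful states, giving maximum string length 4.
Counting accepting paths from p6 by length: 2 of length 1, 1 of length 2, 1 of length 3, 2 of length 4. Total 6.

6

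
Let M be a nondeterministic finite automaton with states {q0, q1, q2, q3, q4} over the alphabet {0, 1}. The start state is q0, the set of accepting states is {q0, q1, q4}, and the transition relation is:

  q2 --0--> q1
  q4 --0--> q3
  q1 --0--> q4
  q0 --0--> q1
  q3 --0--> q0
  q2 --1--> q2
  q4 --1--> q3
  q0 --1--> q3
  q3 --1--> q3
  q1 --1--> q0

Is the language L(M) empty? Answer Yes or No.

The empty string ε is accepted: the run q0 ends in the accepting state q0.
Since at least one string is accepted, L(M) is not empty.

No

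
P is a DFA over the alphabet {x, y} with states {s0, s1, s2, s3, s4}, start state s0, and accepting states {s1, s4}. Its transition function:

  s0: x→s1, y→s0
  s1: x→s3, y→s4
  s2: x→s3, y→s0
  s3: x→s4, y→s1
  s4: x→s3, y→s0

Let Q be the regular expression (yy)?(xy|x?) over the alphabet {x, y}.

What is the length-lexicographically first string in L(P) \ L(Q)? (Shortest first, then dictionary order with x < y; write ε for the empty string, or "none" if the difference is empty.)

yx

The string yx is accepted by P but not by Q.
No shorter string lies in the difference, and yx is the lexicographically first length-2 string in L(P) \ L(Q).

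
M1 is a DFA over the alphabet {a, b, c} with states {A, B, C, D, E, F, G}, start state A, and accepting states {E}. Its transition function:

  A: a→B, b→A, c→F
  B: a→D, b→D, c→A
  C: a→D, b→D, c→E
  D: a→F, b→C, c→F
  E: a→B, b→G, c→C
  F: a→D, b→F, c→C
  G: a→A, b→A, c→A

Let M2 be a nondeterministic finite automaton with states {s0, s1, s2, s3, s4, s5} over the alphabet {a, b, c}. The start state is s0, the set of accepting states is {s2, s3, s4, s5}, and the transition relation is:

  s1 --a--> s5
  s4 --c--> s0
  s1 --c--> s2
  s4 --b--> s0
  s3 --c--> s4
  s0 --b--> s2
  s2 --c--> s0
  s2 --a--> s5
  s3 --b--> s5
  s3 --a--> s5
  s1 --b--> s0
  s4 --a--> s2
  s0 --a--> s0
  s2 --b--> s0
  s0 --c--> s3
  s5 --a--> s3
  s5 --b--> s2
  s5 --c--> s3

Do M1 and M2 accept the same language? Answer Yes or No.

No

The string ccc is accepted by M1 but rejected by M2.
So L(M1) ≠ L(M2).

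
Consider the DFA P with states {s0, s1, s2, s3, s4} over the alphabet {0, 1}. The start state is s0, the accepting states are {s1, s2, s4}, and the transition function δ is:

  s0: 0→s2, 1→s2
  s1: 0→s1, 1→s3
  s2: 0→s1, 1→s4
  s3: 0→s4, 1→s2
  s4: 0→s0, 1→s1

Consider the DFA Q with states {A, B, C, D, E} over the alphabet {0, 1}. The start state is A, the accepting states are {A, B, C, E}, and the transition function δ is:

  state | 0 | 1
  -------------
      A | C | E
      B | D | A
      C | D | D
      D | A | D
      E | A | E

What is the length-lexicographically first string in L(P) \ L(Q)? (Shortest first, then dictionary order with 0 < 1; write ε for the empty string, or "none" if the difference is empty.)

The string 00 is accepted by P but not by Q.
No shorter string lies in the difference, and 00 is the lexicographically first length-2 string in L(P) \ L(Q).

00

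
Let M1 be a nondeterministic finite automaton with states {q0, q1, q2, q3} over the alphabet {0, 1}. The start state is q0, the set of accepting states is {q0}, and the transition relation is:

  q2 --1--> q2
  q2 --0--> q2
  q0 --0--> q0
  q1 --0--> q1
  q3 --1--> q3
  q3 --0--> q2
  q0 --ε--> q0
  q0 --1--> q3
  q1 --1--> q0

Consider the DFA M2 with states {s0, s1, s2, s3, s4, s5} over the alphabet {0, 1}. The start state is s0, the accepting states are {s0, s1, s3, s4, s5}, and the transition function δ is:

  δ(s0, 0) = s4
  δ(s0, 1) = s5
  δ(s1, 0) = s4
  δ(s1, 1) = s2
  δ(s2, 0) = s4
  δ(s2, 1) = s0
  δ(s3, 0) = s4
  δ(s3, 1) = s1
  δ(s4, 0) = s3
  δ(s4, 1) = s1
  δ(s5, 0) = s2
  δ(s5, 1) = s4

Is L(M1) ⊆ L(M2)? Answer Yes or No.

Yes

Exploring the product automaton M1 × M2 from the start pair (q0, s0), following both machines on each input symbol, reaches 14 state pairs: (q0, s0), (q0, s4), (q3, s5), (q0, s3), (q3, s1), (q2, s2), (q3, s4), (q2, s4), (q3, s2), (q2, s0), (q2, s3), (q2, s1), (q3, s0), (q2, s5).
M1 accepts in {q0} and M2 accepts in {s0, s1, s3, s4, s5}. The reachable pairs whose M1-component is accepting are (q0, s0), (q0, s4), (q0, s3); in each of them the M2-component is accepting too, so the product for L(M1) \ L(M2) (M1-component accepting, M2-component rejecting) has no reachable accepting pair and the difference is empty.
Hence every string in L(M1) is also in L(M2).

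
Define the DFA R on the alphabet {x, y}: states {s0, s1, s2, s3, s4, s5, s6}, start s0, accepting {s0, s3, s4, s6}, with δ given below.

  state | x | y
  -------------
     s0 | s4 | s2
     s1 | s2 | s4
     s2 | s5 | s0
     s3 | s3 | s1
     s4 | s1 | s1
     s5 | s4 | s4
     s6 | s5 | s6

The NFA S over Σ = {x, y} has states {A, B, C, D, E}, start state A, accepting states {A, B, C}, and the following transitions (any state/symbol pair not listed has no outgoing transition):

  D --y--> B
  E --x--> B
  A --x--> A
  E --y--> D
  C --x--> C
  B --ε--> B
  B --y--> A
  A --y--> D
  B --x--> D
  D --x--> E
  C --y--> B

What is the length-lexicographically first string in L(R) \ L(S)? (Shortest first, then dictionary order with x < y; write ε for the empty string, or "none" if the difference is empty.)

The string xxy is accepted by R but not by S.
No shorter string lies in the difference, and xxy is the lexicographically first length-3 string in L(R) \ L(S).

xxy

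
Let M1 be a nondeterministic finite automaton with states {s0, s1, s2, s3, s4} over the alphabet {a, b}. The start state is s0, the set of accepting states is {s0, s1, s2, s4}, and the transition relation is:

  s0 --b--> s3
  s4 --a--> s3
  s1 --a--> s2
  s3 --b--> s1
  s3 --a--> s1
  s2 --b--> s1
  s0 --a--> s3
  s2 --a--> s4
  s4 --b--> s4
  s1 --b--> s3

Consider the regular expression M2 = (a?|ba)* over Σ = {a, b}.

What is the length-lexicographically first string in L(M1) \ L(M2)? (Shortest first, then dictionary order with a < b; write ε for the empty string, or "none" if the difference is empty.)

ab

The string ab is accepted by M1 but not by M2.
No shorter string lies in the difference, and ab is the lexicographically first length-2 string in L(M1) \ L(M2).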